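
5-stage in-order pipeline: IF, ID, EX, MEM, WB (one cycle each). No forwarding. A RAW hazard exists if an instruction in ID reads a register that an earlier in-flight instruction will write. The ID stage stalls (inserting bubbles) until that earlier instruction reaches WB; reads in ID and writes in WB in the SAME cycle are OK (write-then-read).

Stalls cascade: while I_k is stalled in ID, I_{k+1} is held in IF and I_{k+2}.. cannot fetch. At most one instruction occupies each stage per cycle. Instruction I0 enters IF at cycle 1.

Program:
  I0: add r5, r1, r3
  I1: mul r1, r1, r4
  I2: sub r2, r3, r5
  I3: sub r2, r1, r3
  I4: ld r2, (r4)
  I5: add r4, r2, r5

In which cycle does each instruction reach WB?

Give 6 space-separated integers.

I0 add r5 <- r1,r3: IF@1 ID@2 stall=0 (-) EX@3 MEM@4 WB@5
I1 mul r1 <- r1,r4: IF@2 ID@3 stall=0 (-) EX@4 MEM@5 WB@6
I2 sub r2 <- r3,r5: IF@3 ID@4 stall=1 (RAW on I0.r5 (WB@5)) EX@6 MEM@7 WB@8
I3 sub r2 <- r1,r3: IF@4 ID@6 stall=0 (-) EX@7 MEM@8 WB@9
I4 ld r2 <- r4: IF@6 ID@7 stall=0 (-) EX@8 MEM@9 WB@10
I5 add r4 <- r2,r5: IF@7 ID@8 stall=2 (RAW on I4.r2 (WB@10)) EX@11 MEM@12 WB@13

Answer: 5 6 8 9 10 13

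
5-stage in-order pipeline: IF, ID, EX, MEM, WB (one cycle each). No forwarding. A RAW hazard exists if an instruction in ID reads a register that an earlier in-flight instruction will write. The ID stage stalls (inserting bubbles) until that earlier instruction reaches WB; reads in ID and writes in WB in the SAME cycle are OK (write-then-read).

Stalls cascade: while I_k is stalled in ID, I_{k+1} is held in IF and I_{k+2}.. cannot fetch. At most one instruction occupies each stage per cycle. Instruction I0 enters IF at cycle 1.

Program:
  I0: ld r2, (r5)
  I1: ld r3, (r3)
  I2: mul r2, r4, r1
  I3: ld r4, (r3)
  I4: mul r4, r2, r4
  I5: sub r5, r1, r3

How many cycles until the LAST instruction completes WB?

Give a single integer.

Answer: 13

Derivation:
I0 ld r2 <- r5: IF@1 ID@2 stall=0 (-) EX@3 MEM@4 WB@5
I1 ld r3 <- r3: IF@2 ID@3 stall=0 (-) EX@4 MEM@5 WB@6
I2 mul r2 <- r4,r1: IF@3 ID@4 stall=0 (-) EX@5 MEM@6 WB@7
I3 ld r4 <- r3: IF@4 ID@5 stall=1 (RAW on I1.r3 (WB@6)) EX@7 MEM@8 WB@9
I4 mul r4 <- r2,r4: IF@5 ID@7 stall=2 (RAW on I3.r4 (WB@9)) EX@10 MEM@11 WB@12
I5 sub r5 <- r1,r3: IF@7 ID@10 stall=0 (-) EX@11 MEM@12 WB@13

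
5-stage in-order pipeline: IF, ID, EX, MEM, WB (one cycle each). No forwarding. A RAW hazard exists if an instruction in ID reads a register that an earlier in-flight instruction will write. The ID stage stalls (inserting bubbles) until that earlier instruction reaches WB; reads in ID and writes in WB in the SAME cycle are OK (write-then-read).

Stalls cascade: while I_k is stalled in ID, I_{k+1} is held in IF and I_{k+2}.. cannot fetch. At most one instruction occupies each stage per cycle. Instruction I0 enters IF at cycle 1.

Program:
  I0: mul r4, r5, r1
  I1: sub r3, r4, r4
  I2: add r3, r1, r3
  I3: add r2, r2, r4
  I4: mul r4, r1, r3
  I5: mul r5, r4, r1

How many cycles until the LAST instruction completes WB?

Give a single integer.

Answer: 17

Derivation:
I0 mul r4 <- r5,r1: IF@1 ID@2 stall=0 (-) EX@3 MEM@4 WB@5
I1 sub r3 <- r4,r4: IF@2 ID@3 stall=2 (RAW on I0.r4 (WB@5)) EX@6 MEM@7 WB@8
I2 add r3 <- r1,r3: IF@3 ID@6 stall=2 (RAW on I1.r3 (WB@8)) EX@9 MEM@10 WB@11
I3 add r2 <- r2,r4: IF@6 ID@9 stall=0 (-) EX@10 MEM@11 WB@12
I4 mul r4 <- r1,r3: IF@9 ID@10 stall=1 (RAW on I2.r3 (WB@11)) EX@12 MEM@13 WB@14
I5 mul r5 <- r4,r1: IF@10 ID@12 stall=2 (RAW on I4.r4 (WB@14)) EX@15 MEM@16 WB@17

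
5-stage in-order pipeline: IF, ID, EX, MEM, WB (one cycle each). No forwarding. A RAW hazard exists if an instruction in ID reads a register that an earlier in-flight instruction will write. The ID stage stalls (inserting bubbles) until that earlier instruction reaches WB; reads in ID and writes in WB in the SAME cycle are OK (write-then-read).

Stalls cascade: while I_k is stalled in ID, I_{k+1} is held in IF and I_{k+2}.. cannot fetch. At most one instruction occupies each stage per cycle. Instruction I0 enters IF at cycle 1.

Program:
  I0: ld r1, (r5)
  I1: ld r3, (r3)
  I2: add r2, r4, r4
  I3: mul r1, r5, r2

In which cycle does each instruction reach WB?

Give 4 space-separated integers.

Answer: 5 6 7 10

Derivation:
I0 ld r1 <- r5: IF@1 ID@2 stall=0 (-) EX@3 MEM@4 WB@5
I1 ld r3 <- r3: IF@2 ID@3 stall=0 (-) EX@4 MEM@5 WB@6
I2 add r2 <- r4,r4: IF@3 ID@4 stall=0 (-) EX@5 MEM@6 WB@7
I3 mul r1 <- r5,r2: IF@4 ID@5 stall=2 (RAW on I2.r2 (WB@7)) EX@8 MEM@9 WB@10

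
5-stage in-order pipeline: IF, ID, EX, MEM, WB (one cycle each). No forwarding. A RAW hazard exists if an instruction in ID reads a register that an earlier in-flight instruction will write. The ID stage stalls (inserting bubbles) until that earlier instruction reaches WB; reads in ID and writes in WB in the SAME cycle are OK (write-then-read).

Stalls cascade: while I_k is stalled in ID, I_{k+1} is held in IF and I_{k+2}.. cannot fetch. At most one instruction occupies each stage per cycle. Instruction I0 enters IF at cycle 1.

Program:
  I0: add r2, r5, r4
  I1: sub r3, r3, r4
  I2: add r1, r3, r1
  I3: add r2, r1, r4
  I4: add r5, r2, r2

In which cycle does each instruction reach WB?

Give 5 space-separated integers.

I0 add r2 <- r5,r4: IF@1 ID@2 stall=0 (-) EX@3 MEM@4 WB@5
I1 sub r3 <- r3,r4: IF@2 ID@3 stall=0 (-) EX@4 MEM@5 WB@6
I2 add r1 <- r3,r1: IF@3 ID@4 stall=2 (RAW on I1.r3 (WB@6)) EX@7 MEM@8 WB@9
I3 add r2 <- r1,r4: IF@4 ID@7 stall=2 (RAW on I2.r1 (WB@9)) EX@10 MEM@11 WB@12
I4 add r5 <- r2,r2: IF@7 ID@10 stall=2 (RAW on I3.r2 (WB@12)) EX@13 MEM@14 WB@15

Answer: 5 6 9 12 15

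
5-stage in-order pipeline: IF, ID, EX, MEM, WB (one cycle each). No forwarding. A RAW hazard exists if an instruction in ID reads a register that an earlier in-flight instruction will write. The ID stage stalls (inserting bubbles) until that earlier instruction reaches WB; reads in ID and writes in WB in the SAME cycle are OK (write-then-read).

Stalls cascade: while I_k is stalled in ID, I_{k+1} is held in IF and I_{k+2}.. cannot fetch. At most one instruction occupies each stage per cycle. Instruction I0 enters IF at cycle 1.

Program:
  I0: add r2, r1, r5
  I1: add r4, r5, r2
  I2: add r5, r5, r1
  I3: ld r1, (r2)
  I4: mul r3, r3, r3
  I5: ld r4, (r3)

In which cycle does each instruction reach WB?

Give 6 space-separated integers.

I0 add r2 <- r1,r5: IF@1 ID@2 stall=0 (-) EX@3 MEM@4 WB@5
I1 add r4 <- r5,r2: IF@2 ID@3 stall=2 (RAW on I0.r2 (WB@5)) EX@6 MEM@7 WB@8
I2 add r5 <- r5,r1: IF@3 ID@6 stall=0 (-) EX@7 MEM@8 WB@9
I3 ld r1 <- r2: IF@6 ID@7 stall=0 (-) EX@8 MEM@9 WB@10
I4 mul r3 <- r3,r3: IF@7 ID@8 stall=0 (-) EX@9 MEM@10 WB@11
I5 ld r4 <- r3: IF@8 ID@9 stall=2 (RAW on I4.r3 (WB@11)) EX@12 MEM@13 WB@14

Answer: 5 8 9 10 11 14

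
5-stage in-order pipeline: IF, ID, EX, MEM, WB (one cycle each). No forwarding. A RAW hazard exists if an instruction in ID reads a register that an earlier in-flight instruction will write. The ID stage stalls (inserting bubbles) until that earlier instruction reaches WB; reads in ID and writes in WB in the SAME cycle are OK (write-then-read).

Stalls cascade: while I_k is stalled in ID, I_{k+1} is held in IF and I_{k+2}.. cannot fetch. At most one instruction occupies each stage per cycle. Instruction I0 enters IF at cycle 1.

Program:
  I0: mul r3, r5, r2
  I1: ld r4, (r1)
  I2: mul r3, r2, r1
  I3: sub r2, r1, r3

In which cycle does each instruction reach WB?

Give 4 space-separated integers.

Answer: 5 6 7 10

Derivation:
I0 mul r3 <- r5,r2: IF@1 ID@2 stall=0 (-) EX@3 MEM@4 WB@5
I1 ld r4 <- r1: IF@2 ID@3 stall=0 (-) EX@4 MEM@5 WB@6
I2 mul r3 <- r2,r1: IF@3 ID@4 stall=0 (-) EX@5 MEM@6 WB@7
I3 sub r2 <- r1,r3: IF@4 ID@5 stall=2 (RAW on I2.r3 (WB@7)) EX@8 MEM@9 WB@10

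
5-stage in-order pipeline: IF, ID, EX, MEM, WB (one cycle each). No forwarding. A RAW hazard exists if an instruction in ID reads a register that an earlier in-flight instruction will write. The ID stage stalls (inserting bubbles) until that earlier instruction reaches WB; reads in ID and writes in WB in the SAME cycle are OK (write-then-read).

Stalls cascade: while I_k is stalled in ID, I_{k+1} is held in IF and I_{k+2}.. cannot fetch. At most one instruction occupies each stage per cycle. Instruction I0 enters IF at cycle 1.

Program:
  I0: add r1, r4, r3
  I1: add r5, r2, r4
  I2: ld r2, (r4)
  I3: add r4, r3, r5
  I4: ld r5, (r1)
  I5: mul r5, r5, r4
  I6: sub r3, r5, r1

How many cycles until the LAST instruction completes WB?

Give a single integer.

I0 add r1 <- r4,r3: IF@1 ID@2 stall=0 (-) EX@3 MEM@4 WB@5
I1 add r5 <- r2,r4: IF@2 ID@3 stall=0 (-) EX@4 MEM@5 WB@6
I2 ld r2 <- r4: IF@3 ID@4 stall=0 (-) EX@5 MEM@6 WB@7
I3 add r4 <- r3,r5: IF@4 ID@5 stall=1 (RAW on I1.r5 (WB@6)) EX@7 MEM@8 WB@9
I4 ld r5 <- r1: IF@5 ID@7 stall=0 (-) EX@8 MEM@9 WB@10
I5 mul r5 <- r5,r4: IF@7 ID@8 stall=2 (RAW on I4.r5 (WB@10)) EX@11 MEM@12 WB@13
I6 sub r3 <- r5,r1: IF@8 ID@11 stall=2 (RAW on I5.r5 (WB@13)) EX@14 MEM@15 WB@16

Answer: 16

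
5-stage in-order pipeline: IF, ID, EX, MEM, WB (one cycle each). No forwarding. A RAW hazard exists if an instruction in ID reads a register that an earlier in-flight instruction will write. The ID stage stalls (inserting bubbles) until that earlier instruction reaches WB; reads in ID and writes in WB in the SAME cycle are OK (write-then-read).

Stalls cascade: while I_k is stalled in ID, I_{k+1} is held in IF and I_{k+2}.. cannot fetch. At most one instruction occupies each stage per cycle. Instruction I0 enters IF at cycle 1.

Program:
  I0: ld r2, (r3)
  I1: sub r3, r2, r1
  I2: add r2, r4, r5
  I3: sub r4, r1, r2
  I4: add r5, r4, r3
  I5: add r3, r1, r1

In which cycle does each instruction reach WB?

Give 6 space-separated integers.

Answer: 5 8 9 12 15 16

Derivation:
I0 ld r2 <- r3: IF@1 ID@2 stall=0 (-) EX@3 MEM@4 WB@5
I1 sub r3 <- r2,r1: IF@2 ID@3 stall=2 (RAW on I0.r2 (WB@5)) EX@6 MEM@7 WB@8
I2 add r2 <- r4,r5: IF@3 ID@6 stall=0 (-) EX@7 MEM@8 WB@9
I3 sub r4 <- r1,r2: IF@6 ID@7 stall=2 (RAW on I2.r2 (WB@9)) EX@10 MEM@11 WB@12
I4 add r5 <- r4,r3: IF@7 ID@10 stall=2 (RAW on I3.r4 (WB@12)) EX@13 MEM@14 WB@15
I5 add r3 <- r1,r1: IF@10 ID@13 stall=0 (-) EX@14 MEM@15 WB@16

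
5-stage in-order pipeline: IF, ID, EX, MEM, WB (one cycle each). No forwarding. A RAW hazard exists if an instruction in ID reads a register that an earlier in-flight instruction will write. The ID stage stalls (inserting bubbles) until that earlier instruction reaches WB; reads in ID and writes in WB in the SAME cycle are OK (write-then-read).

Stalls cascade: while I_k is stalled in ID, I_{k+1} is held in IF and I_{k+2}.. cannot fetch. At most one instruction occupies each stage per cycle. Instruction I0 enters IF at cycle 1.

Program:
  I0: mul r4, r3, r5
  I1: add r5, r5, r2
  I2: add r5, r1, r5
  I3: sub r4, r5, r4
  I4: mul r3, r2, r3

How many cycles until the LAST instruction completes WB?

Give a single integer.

Answer: 13

Derivation:
I0 mul r4 <- r3,r5: IF@1 ID@2 stall=0 (-) EX@3 MEM@4 WB@5
I1 add r5 <- r5,r2: IF@2 ID@3 stall=0 (-) EX@4 MEM@5 WB@6
I2 add r5 <- r1,r5: IF@3 ID@4 stall=2 (RAW on I1.r5 (WB@6)) EX@7 MEM@8 WB@9
I3 sub r4 <- r5,r4: IF@4 ID@7 stall=2 (RAW on I2.r5 (WB@9)) EX@10 MEM@11 WB@12
I4 mul r3 <- r2,r3: IF@7 ID@10 stall=0 (-) EX@11 MEM@12 WB@13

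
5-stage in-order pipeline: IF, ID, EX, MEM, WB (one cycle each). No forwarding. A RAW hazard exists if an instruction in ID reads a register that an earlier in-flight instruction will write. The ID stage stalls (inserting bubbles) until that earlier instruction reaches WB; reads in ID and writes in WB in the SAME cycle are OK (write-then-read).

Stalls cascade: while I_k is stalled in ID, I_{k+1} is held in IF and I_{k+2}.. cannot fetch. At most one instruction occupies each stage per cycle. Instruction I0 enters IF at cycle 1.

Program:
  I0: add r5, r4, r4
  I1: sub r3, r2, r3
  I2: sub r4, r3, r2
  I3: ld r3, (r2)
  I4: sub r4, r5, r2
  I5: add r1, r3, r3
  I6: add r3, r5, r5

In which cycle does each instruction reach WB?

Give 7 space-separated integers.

Answer: 5 6 9 10 11 13 14

Derivation:
I0 add r5 <- r4,r4: IF@1 ID@2 stall=0 (-) EX@3 MEM@4 WB@5
I1 sub r3 <- r2,r3: IF@2 ID@3 stall=0 (-) EX@4 MEM@5 WB@6
I2 sub r4 <- r3,r2: IF@3 ID@4 stall=2 (RAW on I1.r3 (WB@6)) EX@7 MEM@8 WB@9
I3 ld r3 <- r2: IF@4 ID@7 stall=0 (-) EX@8 MEM@9 WB@10
I4 sub r4 <- r5,r2: IF@7 ID@8 stall=0 (-) EX@9 MEM@10 WB@11
I5 add r1 <- r3,r3: IF@8 ID@9 stall=1 (RAW on I3.r3 (WB@10)) EX@11 MEM@12 WB@13
I6 add r3 <- r5,r5: IF@9 ID@11 stall=0 (-) EX@12 MEM@13 WB@14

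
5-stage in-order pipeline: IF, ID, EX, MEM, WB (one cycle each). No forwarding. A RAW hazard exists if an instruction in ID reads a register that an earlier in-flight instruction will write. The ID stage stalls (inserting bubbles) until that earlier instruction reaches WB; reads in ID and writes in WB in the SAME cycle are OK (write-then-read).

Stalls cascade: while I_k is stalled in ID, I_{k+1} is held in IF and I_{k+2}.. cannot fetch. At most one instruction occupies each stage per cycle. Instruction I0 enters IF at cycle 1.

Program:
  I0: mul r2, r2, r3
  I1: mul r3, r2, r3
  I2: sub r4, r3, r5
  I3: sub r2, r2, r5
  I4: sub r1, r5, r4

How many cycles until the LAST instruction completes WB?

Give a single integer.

I0 mul r2 <- r2,r3: IF@1 ID@2 stall=0 (-) EX@3 MEM@4 WB@5
I1 mul r3 <- r2,r3: IF@2 ID@3 stall=2 (RAW on I0.r2 (WB@5)) EX@6 MEM@7 WB@8
I2 sub r4 <- r3,r5: IF@3 ID@6 stall=2 (RAW on I1.r3 (WB@8)) EX@9 MEM@10 WB@11
I3 sub r2 <- r2,r5: IF@6 ID@9 stall=0 (-) EX@10 MEM@11 WB@12
I4 sub r1 <- r5,r4: IF@9 ID@10 stall=1 (RAW on I2.r4 (WB@11)) EX@12 MEM@13 WB@14

Answer: 14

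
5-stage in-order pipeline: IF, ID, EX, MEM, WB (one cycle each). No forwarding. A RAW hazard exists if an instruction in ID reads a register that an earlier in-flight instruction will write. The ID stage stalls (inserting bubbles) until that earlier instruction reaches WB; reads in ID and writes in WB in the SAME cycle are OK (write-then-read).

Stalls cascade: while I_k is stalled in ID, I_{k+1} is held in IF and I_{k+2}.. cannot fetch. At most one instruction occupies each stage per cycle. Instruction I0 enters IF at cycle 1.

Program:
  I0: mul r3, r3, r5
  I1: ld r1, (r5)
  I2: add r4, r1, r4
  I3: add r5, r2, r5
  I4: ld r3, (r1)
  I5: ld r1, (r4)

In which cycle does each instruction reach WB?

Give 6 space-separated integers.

I0 mul r3 <- r3,r5: IF@1 ID@2 stall=0 (-) EX@3 MEM@4 WB@5
I1 ld r1 <- r5: IF@2 ID@3 stall=0 (-) EX@4 MEM@5 WB@6
I2 add r4 <- r1,r4: IF@3 ID@4 stall=2 (RAW on I1.r1 (WB@6)) EX@7 MEM@8 WB@9
I3 add r5 <- r2,r5: IF@4 ID@7 stall=0 (-) EX@8 MEM@9 WB@10
I4 ld r3 <- r1: IF@7 ID@8 stall=0 (-) EX@9 MEM@10 WB@11
I5 ld r1 <- r4: IF@8 ID@9 stall=0 (-) EX@10 MEM@11 WB@12

Answer: 5 6 9 10 11 12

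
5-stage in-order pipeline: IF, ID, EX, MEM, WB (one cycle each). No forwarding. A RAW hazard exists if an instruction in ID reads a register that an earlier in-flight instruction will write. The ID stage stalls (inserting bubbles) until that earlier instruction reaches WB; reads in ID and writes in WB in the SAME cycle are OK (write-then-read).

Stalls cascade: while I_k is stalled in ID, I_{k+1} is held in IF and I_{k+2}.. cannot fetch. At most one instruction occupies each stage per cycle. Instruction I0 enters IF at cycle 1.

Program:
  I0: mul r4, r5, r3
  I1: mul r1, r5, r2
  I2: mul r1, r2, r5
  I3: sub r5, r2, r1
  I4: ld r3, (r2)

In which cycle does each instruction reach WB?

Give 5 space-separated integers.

I0 mul r4 <- r5,r3: IF@1 ID@2 stall=0 (-) EX@3 MEM@4 WB@5
I1 mul r1 <- r5,r2: IF@2 ID@3 stall=0 (-) EX@4 MEM@5 WB@6
I2 mul r1 <- r2,r5: IF@3 ID@4 stall=0 (-) EX@5 MEM@6 WB@7
I3 sub r5 <- r2,r1: IF@4 ID@5 stall=2 (RAW on I2.r1 (WB@7)) EX@8 MEM@9 WB@10
I4 ld r3 <- r2: IF@5 ID@8 stall=0 (-) EX@9 MEM@10 WB@11

Answer: 5 6 7 10 11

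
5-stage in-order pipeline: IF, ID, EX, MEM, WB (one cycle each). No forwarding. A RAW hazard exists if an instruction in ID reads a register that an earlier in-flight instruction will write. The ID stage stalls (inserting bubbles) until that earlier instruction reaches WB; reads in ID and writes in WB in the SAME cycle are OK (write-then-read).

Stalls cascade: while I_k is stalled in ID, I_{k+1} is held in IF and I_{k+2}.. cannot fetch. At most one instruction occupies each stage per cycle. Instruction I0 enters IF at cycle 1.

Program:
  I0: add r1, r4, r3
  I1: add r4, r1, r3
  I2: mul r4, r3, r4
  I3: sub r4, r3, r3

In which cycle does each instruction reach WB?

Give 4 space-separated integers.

I0 add r1 <- r4,r3: IF@1 ID@2 stall=0 (-) EX@3 MEM@4 WB@5
I1 add r4 <- r1,r3: IF@2 ID@3 stall=2 (RAW on I0.r1 (WB@5)) EX@6 MEM@7 WB@8
I2 mul r4 <- r3,r4: IF@3 ID@6 stall=2 (RAW on I1.r4 (WB@8)) EX@9 MEM@10 WB@11
I3 sub r4 <- r3,r3: IF@6 ID@9 stall=0 (-) EX@10 MEM@11 WB@12

Answer: 5 8 11 12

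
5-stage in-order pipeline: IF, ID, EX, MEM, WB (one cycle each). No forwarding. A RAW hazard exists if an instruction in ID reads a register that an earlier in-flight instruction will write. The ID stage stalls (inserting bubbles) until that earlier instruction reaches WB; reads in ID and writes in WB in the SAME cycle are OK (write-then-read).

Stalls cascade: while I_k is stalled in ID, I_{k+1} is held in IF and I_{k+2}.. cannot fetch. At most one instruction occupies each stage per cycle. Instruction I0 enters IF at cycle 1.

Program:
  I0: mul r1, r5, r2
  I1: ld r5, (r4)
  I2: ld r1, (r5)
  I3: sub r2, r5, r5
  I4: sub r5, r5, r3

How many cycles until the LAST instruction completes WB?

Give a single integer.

Answer: 11

Derivation:
I0 mul r1 <- r5,r2: IF@1 ID@2 stall=0 (-) EX@3 MEM@4 WB@5
I1 ld r5 <- r4: IF@2 ID@3 stall=0 (-) EX@4 MEM@5 WB@6
I2 ld r1 <- r5: IF@3 ID@4 stall=2 (RAW on I1.r5 (WB@6)) EX@7 MEM@8 WB@9
I3 sub r2 <- r5,r5: IF@4 ID@7 stall=0 (-) EX@8 MEM@9 WB@10
I4 sub r5 <- r5,r3: IF@7 ID@8 stall=0 (-) EX@9 MEM@10 WB@11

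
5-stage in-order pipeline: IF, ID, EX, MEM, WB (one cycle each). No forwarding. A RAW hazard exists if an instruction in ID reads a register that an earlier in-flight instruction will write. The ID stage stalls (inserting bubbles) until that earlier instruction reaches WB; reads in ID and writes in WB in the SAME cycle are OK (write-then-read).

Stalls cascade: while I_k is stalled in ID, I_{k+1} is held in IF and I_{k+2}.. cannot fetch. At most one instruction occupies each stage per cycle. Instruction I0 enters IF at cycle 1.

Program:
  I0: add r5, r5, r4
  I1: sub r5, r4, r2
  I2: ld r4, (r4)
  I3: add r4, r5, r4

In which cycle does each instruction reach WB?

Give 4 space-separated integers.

Answer: 5 6 7 10

Derivation:
I0 add r5 <- r5,r4: IF@1 ID@2 stall=0 (-) EX@3 MEM@4 WB@5
I1 sub r5 <- r4,r2: IF@2 ID@3 stall=0 (-) EX@4 MEM@5 WB@6
I2 ld r4 <- r4: IF@3 ID@4 stall=0 (-) EX@5 MEM@6 WB@7
I3 add r4 <- r5,r4: IF@4 ID@5 stall=2 (RAW on I2.r4 (WB@7)) EX@8 MEM@9 WB@10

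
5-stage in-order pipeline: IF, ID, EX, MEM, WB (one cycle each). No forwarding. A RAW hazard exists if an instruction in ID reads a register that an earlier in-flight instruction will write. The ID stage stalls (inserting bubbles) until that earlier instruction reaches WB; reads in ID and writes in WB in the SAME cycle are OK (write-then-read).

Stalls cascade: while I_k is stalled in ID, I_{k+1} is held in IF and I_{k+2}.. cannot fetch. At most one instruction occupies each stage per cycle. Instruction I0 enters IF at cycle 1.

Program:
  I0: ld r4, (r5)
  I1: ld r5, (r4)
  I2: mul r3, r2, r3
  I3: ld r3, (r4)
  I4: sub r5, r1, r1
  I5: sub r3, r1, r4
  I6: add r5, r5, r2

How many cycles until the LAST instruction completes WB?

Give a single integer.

Answer: 14

Derivation:
I0 ld r4 <- r5: IF@1 ID@2 stall=0 (-) EX@3 MEM@4 WB@5
I1 ld r5 <- r4: IF@2 ID@3 stall=2 (RAW on I0.r4 (WB@5)) EX@6 MEM@7 WB@8
I2 mul r3 <- r2,r3: IF@3 ID@6 stall=0 (-) EX@7 MEM@8 WB@9
I3 ld r3 <- r4: IF@6 ID@7 stall=0 (-) EX@8 MEM@9 WB@10
I4 sub r5 <- r1,r1: IF@7 ID@8 stall=0 (-) EX@9 MEM@10 WB@11
I5 sub r3 <- r1,r4: IF@8 ID@9 stall=0 (-) EX@10 MEM@11 WB@12
I6 add r5 <- r5,r2: IF@9 ID@10 stall=1 (RAW on I4.r5 (WB@11)) EX@12 MEM@13 WB@14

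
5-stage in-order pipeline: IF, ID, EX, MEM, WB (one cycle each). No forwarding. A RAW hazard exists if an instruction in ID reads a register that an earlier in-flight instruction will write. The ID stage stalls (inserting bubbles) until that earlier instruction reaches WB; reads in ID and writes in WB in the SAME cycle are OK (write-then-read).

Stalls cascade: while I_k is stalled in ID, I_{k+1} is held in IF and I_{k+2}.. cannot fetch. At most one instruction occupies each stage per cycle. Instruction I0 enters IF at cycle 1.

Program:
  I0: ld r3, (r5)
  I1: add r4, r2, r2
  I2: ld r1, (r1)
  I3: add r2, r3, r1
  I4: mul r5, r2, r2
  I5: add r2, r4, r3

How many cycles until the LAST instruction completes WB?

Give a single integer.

Answer: 14

Derivation:
I0 ld r3 <- r5: IF@1 ID@2 stall=0 (-) EX@3 MEM@4 WB@5
I1 add r4 <- r2,r2: IF@2 ID@3 stall=0 (-) EX@4 MEM@5 WB@6
I2 ld r1 <- r1: IF@3 ID@4 stall=0 (-) EX@5 MEM@6 WB@7
I3 add r2 <- r3,r1: IF@4 ID@5 stall=2 (RAW on I2.r1 (WB@7)) EX@8 MEM@9 WB@10
I4 mul r5 <- r2,r2: IF@5 ID@8 stall=2 (RAW on I3.r2 (WB@10)) EX@11 MEM@12 WB@13
I5 add r2 <- r4,r3: IF@8 ID@11 stall=0 (-) EX@12 MEM@13 WB@14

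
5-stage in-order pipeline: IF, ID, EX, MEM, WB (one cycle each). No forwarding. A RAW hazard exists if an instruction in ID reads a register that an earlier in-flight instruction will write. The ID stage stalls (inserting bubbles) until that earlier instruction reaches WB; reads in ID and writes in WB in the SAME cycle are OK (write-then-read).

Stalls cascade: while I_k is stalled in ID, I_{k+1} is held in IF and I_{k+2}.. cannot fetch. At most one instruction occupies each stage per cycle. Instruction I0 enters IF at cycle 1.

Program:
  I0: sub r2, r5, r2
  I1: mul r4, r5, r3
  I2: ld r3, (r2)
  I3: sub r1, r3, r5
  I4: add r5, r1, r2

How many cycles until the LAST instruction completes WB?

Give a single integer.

Answer: 14

Derivation:
I0 sub r2 <- r5,r2: IF@1 ID@2 stall=0 (-) EX@3 MEM@4 WB@5
I1 mul r4 <- r5,r3: IF@2 ID@3 stall=0 (-) EX@4 MEM@5 WB@6
I2 ld r3 <- r2: IF@3 ID@4 stall=1 (RAW on I0.r2 (WB@5)) EX@6 MEM@7 WB@8
I3 sub r1 <- r3,r5: IF@4 ID@6 stall=2 (RAW on I2.r3 (WB@8)) EX@9 MEM@10 WB@11
I4 add r5 <- r1,r2: IF@6 ID@9 stall=2 (RAW on I3.r1 (WB@11)) EX@12 MEM@13 WB@14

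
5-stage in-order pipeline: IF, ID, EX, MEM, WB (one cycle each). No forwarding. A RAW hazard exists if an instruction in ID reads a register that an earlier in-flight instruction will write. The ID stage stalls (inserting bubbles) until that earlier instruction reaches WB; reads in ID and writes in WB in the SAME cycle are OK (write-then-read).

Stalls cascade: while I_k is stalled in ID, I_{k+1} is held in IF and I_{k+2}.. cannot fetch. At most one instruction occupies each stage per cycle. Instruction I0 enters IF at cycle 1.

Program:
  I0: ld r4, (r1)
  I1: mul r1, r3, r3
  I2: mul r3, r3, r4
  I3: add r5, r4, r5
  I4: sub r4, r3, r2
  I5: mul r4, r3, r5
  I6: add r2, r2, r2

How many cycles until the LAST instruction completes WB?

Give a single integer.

Answer: 13

Derivation:
I0 ld r4 <- r1: IF@1 ID@2 stall=0 (-) EX@3 MEM@4 WB@5
I1 mul r1 <- r3,r3: IF@2 ID@3 stall=0 (-) EX@4 MEM@5 WB@6
I2 mul r3 <- r3,r4: IF@3 ID@4 stall=1 (RAW on I0.r4 (WB@5)) EX@6 MEM@7 WB@8
I3 add r5 <- r4,r5: IF@4 ID@6 stall=0 (-) EX@7 MEM@8 WB@9
I4 sub r4 <- r3,r2: IF@6 ID@7 stall=1 (RAW on I2.r3 (WB@8)) EX@9 MEM@10 WB@11
I5 mul r4 <- r3,r5: IF@7 ID@9 stall=0 (-) EX@10 MEM@11 WB@12
I6 add r2 <- r2,r2: IF@9 ID@10 stall=0 (-) EX@11 MEM@12 WB@13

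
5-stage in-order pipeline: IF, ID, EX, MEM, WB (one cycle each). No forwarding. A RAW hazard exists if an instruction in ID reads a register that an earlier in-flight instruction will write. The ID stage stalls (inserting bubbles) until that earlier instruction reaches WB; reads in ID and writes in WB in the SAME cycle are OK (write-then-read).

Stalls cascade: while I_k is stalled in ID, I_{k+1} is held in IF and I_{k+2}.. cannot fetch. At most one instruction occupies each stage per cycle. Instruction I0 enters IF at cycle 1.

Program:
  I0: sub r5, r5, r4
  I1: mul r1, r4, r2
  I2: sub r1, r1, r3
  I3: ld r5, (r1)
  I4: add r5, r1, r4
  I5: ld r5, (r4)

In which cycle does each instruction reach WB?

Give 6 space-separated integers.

Answer: 5 6 9 12 13 14

Derivation:
I0 sub r5 <- r5,r4: IF@1 ID@2 stall=0 (-) EX@3 MEM@4 WB@5
I1 mul r1 <- r4,r2: IF@2 ID@3 stall=0 (-) EX@4 MEM@5 WB@6
I2 sub r1 <- r1,r3: IF@3 ID@4 stall=2 (RAW on I1.r1 (WB@6)) EX@7 MEM@8 WB@9
I3 ld r5 <- r1: IF@4 ID@7 stall=2 (RAW on I2.r1 (WB@9)) EX@10 MEM@11 WB@12
I4 add r5 <- r1,r4: IF@7 ID@10 stall=0 (-) EX@11 MEM@12 WB@13
I5 ld r5 <- r4: IF@10 ID@11 stall=0 (-) EX@12 MEM@13 WB@14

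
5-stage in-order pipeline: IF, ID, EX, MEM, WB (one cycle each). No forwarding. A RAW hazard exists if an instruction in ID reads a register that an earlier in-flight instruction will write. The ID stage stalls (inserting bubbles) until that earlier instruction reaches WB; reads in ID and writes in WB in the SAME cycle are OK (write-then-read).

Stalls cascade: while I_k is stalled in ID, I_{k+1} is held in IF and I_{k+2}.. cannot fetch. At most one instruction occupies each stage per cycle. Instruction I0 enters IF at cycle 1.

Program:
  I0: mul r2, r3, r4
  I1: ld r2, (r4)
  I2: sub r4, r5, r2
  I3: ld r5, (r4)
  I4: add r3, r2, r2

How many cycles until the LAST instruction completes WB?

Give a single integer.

I0 mul r2 <- r3,r4: IF@1 ID@2 stall=0 (-) EX@3 MEM@4 WB@5
I1 ld r2 <- r4: IF@2 ID@3 stall=0 (-) EX@4 MEM@5 WB@6
I2 sub r4 <- r5,r2: IF@3 ID@4 stall=2 (RAW on I1.r2 (WB@6)) EX@7 MEM@8 WB@9
I3 ld r5 <- r4: IF@4 ID@7 stall=2 (RAW on I2.r4 (WB@9)) EX@10 MEM@11 WB@12
I4 add r3 <- r2,r2: IF@7 ID@10 stall=0 (-) EX@11 MEM@12 WB@13

Answer: 13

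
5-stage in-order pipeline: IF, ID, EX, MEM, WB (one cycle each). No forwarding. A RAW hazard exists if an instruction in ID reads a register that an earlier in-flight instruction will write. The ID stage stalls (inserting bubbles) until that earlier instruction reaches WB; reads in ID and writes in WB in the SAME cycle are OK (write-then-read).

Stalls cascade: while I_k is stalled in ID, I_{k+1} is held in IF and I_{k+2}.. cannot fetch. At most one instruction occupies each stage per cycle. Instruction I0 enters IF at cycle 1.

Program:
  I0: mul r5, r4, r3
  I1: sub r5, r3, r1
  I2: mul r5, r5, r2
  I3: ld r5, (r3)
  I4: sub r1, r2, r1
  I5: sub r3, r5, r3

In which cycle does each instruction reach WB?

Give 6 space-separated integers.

I0 mul r5 <- r4,r3: IF@1 ID@2 stall=0 (-) EX@3 MEM@4 WB@5
I1 sub r5 <- r3,r1: IF@2 ID@3 stall=0 (-) EX@4 MEM@5 WB@6
I2 mul r5 <- r5,r2: IF@3 ID@4 stall=2 (RAW on I1.r5 (WB@6)) EX@7 MEM@8 WB@9
I3 ld r5 <- r3: IF@4 ID@7 stall=0 (-) EX@8 MEM@9 WB@10
I4 sub r1 <- r2,r1: IF@7 ID@8 stall=0 (-) EX@9 MEM@10 WB@11
I5 sub r3 <- r5,r3: IF@8 ID@9 stall=1 (RAW on I3.r5 (WB@10)) EX@11 MEM@12 WB@13

Answer: 5 6 9 10 11 13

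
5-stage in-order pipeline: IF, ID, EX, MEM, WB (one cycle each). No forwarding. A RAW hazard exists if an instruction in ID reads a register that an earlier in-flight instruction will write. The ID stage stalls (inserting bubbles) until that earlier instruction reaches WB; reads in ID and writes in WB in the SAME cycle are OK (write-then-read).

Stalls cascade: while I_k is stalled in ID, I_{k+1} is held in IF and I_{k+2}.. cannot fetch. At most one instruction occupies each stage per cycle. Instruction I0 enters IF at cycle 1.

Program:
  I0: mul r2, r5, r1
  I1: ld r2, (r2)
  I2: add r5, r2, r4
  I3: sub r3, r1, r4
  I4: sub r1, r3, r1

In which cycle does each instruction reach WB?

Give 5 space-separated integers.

I0 mul r2 <- r5,r1: IF@1 ID@2 stall=0 (-) EX@3 MEM@4 WB@5
I1 ld r2 <- r2: IF@2 ID@3 stall=2 (RAW on I0.r2 (WB@5)) EX@6 MEM@7 WB@8
I2 add r5 <- r2,r4: IF@3 ID@6 stall=2 (RAW on I1.r2 (WB@8)) EX@9 MEM@10 WB@11
I3 sub r3 <- r1,r4: IF@6 ID@9 stall=0 (-) EX@10 MEM@11 WB@12
I4 sub r1 <- r3,r1: IF@9 ID@10 stall=2 (RAW on I3.r3 (WB@12)) EX@13 MEM@14 WB@15

Answer: 5 8 11 12 15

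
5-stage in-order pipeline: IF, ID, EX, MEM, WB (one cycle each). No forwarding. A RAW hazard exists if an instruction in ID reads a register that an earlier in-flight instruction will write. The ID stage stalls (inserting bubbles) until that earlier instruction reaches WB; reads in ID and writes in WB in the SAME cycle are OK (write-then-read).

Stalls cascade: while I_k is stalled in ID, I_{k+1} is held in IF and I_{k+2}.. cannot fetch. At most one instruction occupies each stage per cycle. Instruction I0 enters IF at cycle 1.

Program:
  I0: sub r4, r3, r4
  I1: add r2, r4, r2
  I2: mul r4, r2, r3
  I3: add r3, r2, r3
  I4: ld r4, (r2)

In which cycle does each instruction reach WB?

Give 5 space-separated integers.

I0 sub r4 <- r3,r4: IF@1 ID@2 stall=0 (-) EX@3 MEM@4 WB@5
I1 add r2 <- r4,r2: IF@2 ID@3 stall=2 (RAW on I0.r4 (WB@5)) EX@6 MEM@7 WB@8
I2 mul r4 <- r2,r3: IF@3 ID@6 stall=2 (RAW on I1.r2 (WB@8)) EX@9 MEM@10 WB@11
I3 add r3 <- r2,r3: IF@6 ID@9 stall=0 (-) EX@10 MEM@11 WB@12
I4 ld r4 <- r2: IF@9 ID@10 stall=0 (-) EX@11 MEM@12 WB@13

Answer: 5 8 11 12 13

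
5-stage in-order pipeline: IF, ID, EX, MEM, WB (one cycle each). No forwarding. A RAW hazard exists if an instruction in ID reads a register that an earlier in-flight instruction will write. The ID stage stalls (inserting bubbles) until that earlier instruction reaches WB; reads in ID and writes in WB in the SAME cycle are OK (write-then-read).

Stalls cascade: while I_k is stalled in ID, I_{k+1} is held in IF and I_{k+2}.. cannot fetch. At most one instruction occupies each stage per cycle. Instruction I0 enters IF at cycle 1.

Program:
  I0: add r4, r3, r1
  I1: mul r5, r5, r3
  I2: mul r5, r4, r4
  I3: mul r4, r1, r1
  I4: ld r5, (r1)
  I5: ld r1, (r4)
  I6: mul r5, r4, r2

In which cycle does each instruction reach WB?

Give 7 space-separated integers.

Answer: 5 6 8 9 10 12 13

Derivation:
I0 add r4 <- r3,r1: IF@1 ID@2 stall=0 (-) EX@3 MEM@4 WB@5
I1 mul r5 <- r5,r3: IF@2 ID@3 stall=0 (-) EX@4 MEM@5 WB@6
I2 mul r5 <- r4,r4: IF@3 ID@4 stall=1 (RAW on I0.r4 (WB@5)) EX@6 MEM@7 WB@8
I3 mul r4 <- r1,r1: IF@4 ID@6 stall=0 (-) EX@7 MEM@8 WB@9
I4 ld r5 <- r1: IF@6 ID@7 stall=0 (-) EX@8 MEM@9 WB@10
I5 ld r1 <- r4: IF@7 ID@8 stall=1 (RAW on I3.r4 (WB@9)) EX@10 MEM@11 WB@12
I6 mul r5 <- r4,r2: IF@8 ID@10 stall=0 (-) EX@11 MEM@12 WB@13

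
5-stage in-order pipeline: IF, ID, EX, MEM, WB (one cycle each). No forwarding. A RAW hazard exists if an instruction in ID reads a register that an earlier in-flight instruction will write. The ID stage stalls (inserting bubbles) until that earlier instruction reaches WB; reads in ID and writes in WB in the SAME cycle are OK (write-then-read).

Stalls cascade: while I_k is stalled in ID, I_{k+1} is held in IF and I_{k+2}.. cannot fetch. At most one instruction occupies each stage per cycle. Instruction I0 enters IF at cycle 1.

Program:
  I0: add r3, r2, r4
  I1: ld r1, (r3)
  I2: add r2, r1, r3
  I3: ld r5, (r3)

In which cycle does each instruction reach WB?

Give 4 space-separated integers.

I0 add r3 <- r2,r4: IF@1 ID@2 stall=0 (-) EX@3 MEM@4 WB@5
I1 ld r1 <- r3: IF@2 ID@3 stall=2 (RAW on I0.r3 (WB@5)) EX@6 MEM@7 WB@8
I2 add r2 <- r1,r3: IF@3 ID@6 stall=2 (RAW on I1.r1 (WB@8)) EX@9 MEM@10 WB@11
I3 ld r5 <- r3: IF@6 ID@9 stall=0 (-) EX@10 MEM@11 WB@12

Answer: 5 8 11 12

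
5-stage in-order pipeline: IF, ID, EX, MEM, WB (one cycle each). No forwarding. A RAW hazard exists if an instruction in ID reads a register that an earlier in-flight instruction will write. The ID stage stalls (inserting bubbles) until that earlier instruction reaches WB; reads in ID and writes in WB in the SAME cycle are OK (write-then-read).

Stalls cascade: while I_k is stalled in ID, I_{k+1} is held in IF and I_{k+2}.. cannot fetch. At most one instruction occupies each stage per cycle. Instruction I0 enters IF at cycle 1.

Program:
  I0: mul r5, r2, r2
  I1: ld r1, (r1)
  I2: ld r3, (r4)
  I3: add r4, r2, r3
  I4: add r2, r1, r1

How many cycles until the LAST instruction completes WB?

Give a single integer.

Answer: 11

Derivation:
I0 mul r5 <- r2,r2: IF@1 ID@2 stall=0 (-) EX@3 MEM@4 WB@5
I1 ld r1 <- r1: IF@2 ID@3 stall=0 (-) EX@4 MEM@5 WB@6
I2 ld r3 <- r4: IF@3 ID@4 stall=0 (-) EX@5 MEM@6 WB@7
I3 add r4 <- r2,r3: IF@4 ID@5 stall=2 (RAW on I2.r3 (WB@7)) EX@8 MEM@9 WB@10
I4 add r2 <- r1,r1: IF@5 ID@8 stall=0 (-) EX@9 MEM@10 WB@11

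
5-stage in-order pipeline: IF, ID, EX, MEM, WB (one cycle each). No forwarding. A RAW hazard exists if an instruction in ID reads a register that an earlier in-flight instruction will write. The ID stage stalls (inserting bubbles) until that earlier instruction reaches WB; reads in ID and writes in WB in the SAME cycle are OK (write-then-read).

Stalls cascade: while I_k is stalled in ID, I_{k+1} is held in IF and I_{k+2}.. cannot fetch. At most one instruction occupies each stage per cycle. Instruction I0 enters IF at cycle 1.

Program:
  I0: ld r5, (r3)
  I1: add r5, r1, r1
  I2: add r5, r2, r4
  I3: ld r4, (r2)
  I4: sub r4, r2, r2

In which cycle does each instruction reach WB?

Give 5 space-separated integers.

Answer: 5 6 7 8 9

Derivation:
I0 ld r5 <- r3: IF@1 ID@2 stall=0 (-) EX@3 MEM@4 WB@5
I1 add r5 <- r1,r1: IF@2 ID@3 stall=0 (-) EX@4 MEM@5 WB@6
I2 add r5 <- r2,r4: IF@3 ID@4 stall=0 (-) EX@5 MEM@6 WB@7
I3 ld r4 <- r2: IF@4 ID@5 stall=0 (-) EX@6 MEM@7 WB@8
I4 sub r4 <- r2,r2: IF@5 ID@6 stall=0 (-) EX@7 MEM@8 WB@9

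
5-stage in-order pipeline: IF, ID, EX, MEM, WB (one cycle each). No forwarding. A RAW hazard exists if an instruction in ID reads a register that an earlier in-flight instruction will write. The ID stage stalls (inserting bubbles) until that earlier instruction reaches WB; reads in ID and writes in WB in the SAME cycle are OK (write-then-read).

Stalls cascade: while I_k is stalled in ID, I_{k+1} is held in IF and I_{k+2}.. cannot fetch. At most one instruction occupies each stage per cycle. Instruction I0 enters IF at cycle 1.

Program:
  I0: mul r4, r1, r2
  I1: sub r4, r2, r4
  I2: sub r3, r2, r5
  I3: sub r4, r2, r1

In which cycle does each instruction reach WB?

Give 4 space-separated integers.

I0 mul r4 <- r1,r2: IF@1 ID@2 stall=0 (-) EX@3 MEM@4 WB@5
I1 sub r4 <- r2,r4: IF@2 ID@3 stall=2 (RAW on I0.r4 (WB@5)) EX@6 MEM@7 WB@8
I2 sub r3 <- r2,r5: IF@3 ID@6 stall=0 (-) EX@7 MEM@8 WB@9
I3 sub r4 <- r2,r1: IF@6 ID@7 stall=0 (-) EX@8 MEM@9 WB@10

Answer: 5 8 9 10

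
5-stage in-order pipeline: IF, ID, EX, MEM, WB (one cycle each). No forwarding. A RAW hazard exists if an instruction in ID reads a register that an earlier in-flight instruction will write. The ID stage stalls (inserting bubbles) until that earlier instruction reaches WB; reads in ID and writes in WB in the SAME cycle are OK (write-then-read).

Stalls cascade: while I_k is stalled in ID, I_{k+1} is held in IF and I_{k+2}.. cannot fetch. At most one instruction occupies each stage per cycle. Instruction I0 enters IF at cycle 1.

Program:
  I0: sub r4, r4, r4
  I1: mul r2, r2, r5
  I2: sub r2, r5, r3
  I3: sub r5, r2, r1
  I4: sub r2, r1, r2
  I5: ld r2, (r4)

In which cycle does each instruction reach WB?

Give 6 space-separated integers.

I0 sub r4 <- r4,r4: IF@1 ID@2 stall=0 (-) EX@3 MEM@4 WB@5
I1 mul r2 <- r2,r5: IF@2 ID@3 stall=0 (-) EX@4 MEM@5 WB@6
I2 sub r2 <- r5,r3: IF@3 ID@4 stall=0 (-) EX@5 MEM@6 WB@7
I3 sub r5 <- r2,r1: IF@4 ID@5 stall=2 (RAW on I2.r2 (WB@7)) EX@8 MEM@9 WB@10
I4 sub r2 <- r1,r2: IF@5 ID@8 stall=0 (-) EX@9 MEM@10 WB@11
I5 ld r2 <- r4: IF@8 ID@9 stall=0 (-) EX@10 MEM@11 WB@12

Answer: 5 6 7 10 11 12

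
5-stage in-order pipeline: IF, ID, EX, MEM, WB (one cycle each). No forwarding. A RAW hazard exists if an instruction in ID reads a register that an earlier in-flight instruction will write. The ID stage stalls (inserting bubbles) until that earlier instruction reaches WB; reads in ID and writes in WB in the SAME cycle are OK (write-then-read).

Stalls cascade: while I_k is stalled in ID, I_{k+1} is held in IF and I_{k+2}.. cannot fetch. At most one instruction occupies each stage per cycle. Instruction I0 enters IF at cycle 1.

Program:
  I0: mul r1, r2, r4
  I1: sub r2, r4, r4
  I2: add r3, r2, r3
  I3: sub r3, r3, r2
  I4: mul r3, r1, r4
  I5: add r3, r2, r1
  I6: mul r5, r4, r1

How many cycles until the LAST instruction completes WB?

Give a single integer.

I0 mul r1 <- r2,r4: IF@1 ID@2 stall=0 (-) EX@3 MEM@4 WB@5
I1 sub r2 <- r4,r4: IF@2 ID@3 stall=0 (-) EX@4 MEM@5 WB@6
I2 add r3 <- r2,r3: IF@3 ID@4 stall=2 (RAW on I1.r2 (WB@6)) EX@7 MEM@8 WB@9
I3 sub r3 <- r3,r2: IF@4 ID@7 stall=2 (RAW on I2.r3 (WB@9)) EX@10 MEM@11 WB@12
I4 mul r3 <- r1,r4: IF@7 ID@10 stall=0 (-) EX@11 MEM@12 WB@13
I5 add r3 <- r2,r1: IF@10 ID@11 stall=0 (-) EX@12 MEM@13 WB@14
I6 mul r5 <- r4,r1: IF@11 ID@12 stall=0 (-) EX@13 MEM@14 WB@15

Answer: 15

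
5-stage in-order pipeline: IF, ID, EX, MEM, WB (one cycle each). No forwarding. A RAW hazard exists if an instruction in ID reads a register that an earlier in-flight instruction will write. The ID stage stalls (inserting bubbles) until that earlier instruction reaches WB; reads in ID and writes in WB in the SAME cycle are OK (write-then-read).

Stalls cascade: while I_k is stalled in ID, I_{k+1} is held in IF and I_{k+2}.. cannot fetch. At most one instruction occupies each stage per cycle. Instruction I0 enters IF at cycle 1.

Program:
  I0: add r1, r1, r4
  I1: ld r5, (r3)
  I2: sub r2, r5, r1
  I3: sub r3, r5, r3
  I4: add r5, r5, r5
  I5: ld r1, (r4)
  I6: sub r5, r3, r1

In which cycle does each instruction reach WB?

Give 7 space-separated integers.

I0 add r1 <- r1,r4: IF@1 ID@2 stall=0 (-) EX@3 MEM@4 WB@5
I1 ld r5 <- r3: IF@2 ID@3 stall=0 (-) EX@4 MEM@5 WB@6
I2 sub r2 <- r5,r1: IF@3 ID@4 stall=2 (RAW on I1.r5 (WB@6)) EX@7 MEM@8 WB@9
I3 sub r3 <- r5,r3: IF@4 ID@7 stall=0 (-) EX@8 MEM@9 WB@10
I4 add r5 <- r5,r5: IF@7 ID@8 stall=0 (-) EX@9 MEM@10 WB@11
I5 ld r1 <- r4: IF@8 ID@9 stall=0 (-) EX@10 MEM@11 WB@12
I6 sub r5 <- r3,r1: IF@9 ID@10 stall=2 (RAW on I5.r1 (WB@12)) EX@13 MEM@14 WB@15

Answer: 5 6 9 10 11 12 15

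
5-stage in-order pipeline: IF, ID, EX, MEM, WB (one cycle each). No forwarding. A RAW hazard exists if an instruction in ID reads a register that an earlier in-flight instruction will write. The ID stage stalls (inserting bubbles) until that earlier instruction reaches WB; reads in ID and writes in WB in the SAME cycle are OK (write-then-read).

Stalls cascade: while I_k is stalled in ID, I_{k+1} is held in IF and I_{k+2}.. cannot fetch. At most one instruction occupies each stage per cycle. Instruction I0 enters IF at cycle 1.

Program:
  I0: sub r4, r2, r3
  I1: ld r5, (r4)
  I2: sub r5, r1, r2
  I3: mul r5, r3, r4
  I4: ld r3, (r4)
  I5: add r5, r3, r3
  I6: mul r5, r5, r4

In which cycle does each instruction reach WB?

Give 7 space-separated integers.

I0 sub r4 <- r2,r3: IF@1 ID@2 stall=0 (-) EX@3 MEM@4 WB@5
I1 ld r5 <- r4: IF@2 ID@3 stall=2 (RAW on I0.r4 (WB@5)) EX@6 MEM@7 WB@8
I2 sub r5 <- r1,r2: IF@3 ID@6 stall=0 (-) EX@7 MEM@8 WB@9
I3 mul r5 <- r3,r4: IF@6 ID@7 stall=0 (-) EX@8 MEM@9 WB@10
I4 ld r3 <- r4: IF@7 ID@8 stall=0 (-) EX@9 MEM@10 WB@11
I5 add r5 <- r3,r3: IF@8 ID@9 stall=2 (RAW on I4.r3 (WB@11)) EX@12 MEM@13 WB@14
I6 mul r5 <- r5,r4: IF@9 ID@12 stall=2 (RAW on I5.r5 (WB@14)) EX@15 MEM@16 WB@17

Answer: 5 8 9 10 11 14 17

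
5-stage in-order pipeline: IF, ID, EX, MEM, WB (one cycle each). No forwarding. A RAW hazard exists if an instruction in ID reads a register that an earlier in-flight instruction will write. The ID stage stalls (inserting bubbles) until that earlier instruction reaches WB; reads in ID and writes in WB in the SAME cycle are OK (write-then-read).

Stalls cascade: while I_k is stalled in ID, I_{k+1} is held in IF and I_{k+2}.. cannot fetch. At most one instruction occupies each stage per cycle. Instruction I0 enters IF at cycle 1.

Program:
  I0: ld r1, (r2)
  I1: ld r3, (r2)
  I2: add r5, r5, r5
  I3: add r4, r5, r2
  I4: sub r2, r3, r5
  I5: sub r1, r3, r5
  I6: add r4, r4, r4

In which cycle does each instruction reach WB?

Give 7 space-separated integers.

I0 ld r1 <- r2: IF@1 ID@2 stall=0 (-) EX@3 MEM@4 WB@5
I1 ld r3 <- r2: IF@2 ID@3 stall=0 (-) EX@4 MEM@5 WB@6
I2 add r5 <- r5,r5: IF@3 ID@4 stall=0 (-) EX@5 MEM@6 WB@7
I3 add r4 <- r5,r2: IF@4 ID@5 stall=2 (RAW on I2.r5 (WB@7)) EX@8 MEM@9 WB@10
I4 sub r2 <- r3,r5: IF@5 ID@8 stall=0 (-) EX@9 MEM@10 WB@11
I5 sub r1 <- r3,r5: IF@8 ID@9 stall=0 (-) EX@10 MEM@11 WB@12
I6 add r4 <- r4,r4: IF@9 ID@10 stall=0 (-) EX@11 MEM@12 WB@13

Answer: 5 6 7 10 11 12 13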